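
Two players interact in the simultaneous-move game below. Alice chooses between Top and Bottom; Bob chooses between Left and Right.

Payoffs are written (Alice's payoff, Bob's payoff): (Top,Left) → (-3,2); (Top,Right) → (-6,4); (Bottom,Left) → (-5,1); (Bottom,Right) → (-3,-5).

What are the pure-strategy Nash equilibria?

(Top, Left): Bob prefers Right (4 > 2) — not an equilibrium.
(Top, Right): Alice prefers Bottom (-3 > -6) — not an equilibrium.
(Bottom, Left): Alice prefers Top (-3 > -5) — not an equilibrium.
(Bottom, Right): Bob prefers Left (1 > -5) — not an equilibrium.

none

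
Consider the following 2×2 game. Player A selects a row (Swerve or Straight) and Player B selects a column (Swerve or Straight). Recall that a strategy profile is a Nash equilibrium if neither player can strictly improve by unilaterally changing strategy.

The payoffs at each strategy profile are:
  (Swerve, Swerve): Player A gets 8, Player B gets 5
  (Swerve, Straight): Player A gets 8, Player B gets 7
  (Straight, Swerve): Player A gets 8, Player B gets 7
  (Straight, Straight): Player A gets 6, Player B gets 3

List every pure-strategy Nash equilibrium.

(Swerve, Swerve): Player B prefers Straight (7 > 5) — not an equilibrium.
(Swerve, Straight): Player A gets 8 ≥ 6 from Straight, and Player B gets 7 ≥ 5 from Swerve — Nash equilibrium.
(Straight, Swerve): Player A gets 8 ≥ 8 from Swerve, and Player B gets 7 ≥ 3 from Straight — Nash equilibrium.
(Straight, Straight): Player A prefers Swerve (8 > 6); Player B prefers Swerve (7 > 3) — not an equilibrium.

(Swerve, Straight) and (Straight, Swerve)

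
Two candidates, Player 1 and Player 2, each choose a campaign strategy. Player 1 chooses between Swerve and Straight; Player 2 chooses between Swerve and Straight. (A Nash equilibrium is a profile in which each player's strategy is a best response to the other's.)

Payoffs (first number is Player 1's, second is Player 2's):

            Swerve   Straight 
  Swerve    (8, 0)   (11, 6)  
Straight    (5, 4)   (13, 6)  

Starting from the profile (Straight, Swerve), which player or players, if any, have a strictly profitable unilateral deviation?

Player 1 at (Straight, Swerve) earns 5; deviating to Swerve yields 8 — a strict improvement.
Player 2 earns 4; deviating to Straight yields 6 — a strict improvement.
Both Player 1 and Player 2 have strictly profitable deviations.

Both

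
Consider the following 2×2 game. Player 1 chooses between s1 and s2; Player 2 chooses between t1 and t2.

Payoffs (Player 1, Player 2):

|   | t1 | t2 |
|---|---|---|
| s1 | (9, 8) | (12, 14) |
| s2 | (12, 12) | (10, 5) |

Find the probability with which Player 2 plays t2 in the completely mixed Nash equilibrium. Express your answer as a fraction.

3/5

Let y be the probability that Player 2 plays t1. In a completely mixed equilibrium, Player 1 must be indifferent between s1 and s2.
Player 1's expected payoff from s1 is 9y + 12(1−y); from s2 it is 12y + 10(1−y).
Setting these equal: −3y + 12 = 2y + 10, so y = 2/5.
Therefore Player 2 plays t2 with probability 1 − 2/5 = 3/5.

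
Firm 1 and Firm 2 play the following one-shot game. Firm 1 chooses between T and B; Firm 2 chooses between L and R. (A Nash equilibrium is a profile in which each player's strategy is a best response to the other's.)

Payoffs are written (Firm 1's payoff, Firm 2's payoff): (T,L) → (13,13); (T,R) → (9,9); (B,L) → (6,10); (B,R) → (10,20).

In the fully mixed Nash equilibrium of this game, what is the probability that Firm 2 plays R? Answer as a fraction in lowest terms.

7/8

Let y be the probability that Firm 2 plays L. In a completely mixed equilibrium, Firm 1 must be indifferent between T and B.
Firm 1's expected payoff from T is 13y + 9(1−y); from B it is 6y + 10(1−y).
Setting these equal: 4y + 9 = −4y + 10, so y = 1/8.
Therefore Firm 2 plays R with probability 1 − 1/8 = 7/8.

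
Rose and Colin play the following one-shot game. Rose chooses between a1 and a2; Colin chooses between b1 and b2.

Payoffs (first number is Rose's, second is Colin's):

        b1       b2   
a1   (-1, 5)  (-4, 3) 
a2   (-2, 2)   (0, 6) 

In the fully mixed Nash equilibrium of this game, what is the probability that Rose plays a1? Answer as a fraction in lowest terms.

Let x be the probability that Rose plays a1. In a completely mixed equilibrium, Colin must be indifferent between b1 and b2.
Colin's expected payoff from b1 is 5x + 2(1−x); from b2 it is 3x + 6(1−x).
Setting these equal: 3x + 2 = −3x + 6, so x = 2/3.

2/3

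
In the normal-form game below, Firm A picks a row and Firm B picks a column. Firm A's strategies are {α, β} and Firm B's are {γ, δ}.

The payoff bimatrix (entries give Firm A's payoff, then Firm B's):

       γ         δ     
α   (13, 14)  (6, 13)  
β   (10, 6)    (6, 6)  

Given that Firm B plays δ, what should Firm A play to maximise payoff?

either — both α and β are best responses

Against δ, Firm A earns 6 from α and 6 from β.
So either strategy is a best response.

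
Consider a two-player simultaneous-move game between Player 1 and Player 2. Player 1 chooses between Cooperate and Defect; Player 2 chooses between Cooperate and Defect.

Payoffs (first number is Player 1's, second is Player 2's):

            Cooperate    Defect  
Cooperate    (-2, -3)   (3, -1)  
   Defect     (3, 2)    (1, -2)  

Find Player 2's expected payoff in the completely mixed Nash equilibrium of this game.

First find x, the probability Player 1 plays Cooperate, from Player 2's indifference between Cooperate and Defect: −3x + 2(1−x) = −x − 2(1−x), giving x = 2/3.
Since Player 2 is indifferent in equilibrium, Player 2's expected payoff equals the payoff from either column against (2/3, 1/3). Using Cooperate: −3(2/3) + 2(1/3) = -4/3.

-4/3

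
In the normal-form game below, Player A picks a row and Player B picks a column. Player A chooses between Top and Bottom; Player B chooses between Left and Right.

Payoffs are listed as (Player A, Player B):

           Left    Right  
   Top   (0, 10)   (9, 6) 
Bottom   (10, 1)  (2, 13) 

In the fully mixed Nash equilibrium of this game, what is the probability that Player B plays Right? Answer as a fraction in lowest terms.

Let q be the probability that Player B plays Left. In a completely mixed equilibrium, Player A must be indifferent between Top and Bottom.
Player A's expected payoff from Top is 9(1−q); from Bottom it is 10q + 2(1−q).
Setting these equal: −9q + 9 = 8q + 2, so q = 7/17.
Therefore Player B plays Right with probability 1 − 7/17 = 10/17.

10/17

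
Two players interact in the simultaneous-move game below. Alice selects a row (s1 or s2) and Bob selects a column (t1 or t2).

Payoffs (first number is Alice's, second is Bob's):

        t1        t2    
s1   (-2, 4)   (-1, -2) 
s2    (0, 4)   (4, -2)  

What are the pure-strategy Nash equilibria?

(s1, t1): Alice prefers s2 (0 > -2) — not an equilibrium.
(s1, t2): Alice prefers s2 (4 > -1); Bob prefers t1 (4 > -2) — not an equilibrium.
(s2, t1): Alice gets 0 ≥ -2 from s1, and Bob gets 4 ≥ -2 from t2 — Nash equilibrium.
(s2, t2): Bob prefers t1 (4 > -2) — not an equilibrium.

(s2, t1)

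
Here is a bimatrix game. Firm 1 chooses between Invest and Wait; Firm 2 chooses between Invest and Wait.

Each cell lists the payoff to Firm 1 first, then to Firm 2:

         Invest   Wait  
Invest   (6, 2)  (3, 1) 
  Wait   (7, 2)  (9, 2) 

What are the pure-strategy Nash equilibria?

(Wait, Invest) and (Wait, Wait)

(Invest, Invest): Firm 1 prefers Wait (7 > 6) — not an equilibrium.
(Invest, Wait): Firm 1 prefers Wait (9 > 3); Firm 2 prefers Invest (2 > 1) — not an equilibrium.
(Wait, Invest): Firm 1 gets 7 ≥ 6 from Invest, and Firm 2 gets 2 ≥ 2 from Wait — Nash equilibrium.
(Wait, Wait): Firm 1 gets 9 ≥ 3 from Invest, and Firm 2 gets 2 ≥ 2 from Invest — Nash equilibrium.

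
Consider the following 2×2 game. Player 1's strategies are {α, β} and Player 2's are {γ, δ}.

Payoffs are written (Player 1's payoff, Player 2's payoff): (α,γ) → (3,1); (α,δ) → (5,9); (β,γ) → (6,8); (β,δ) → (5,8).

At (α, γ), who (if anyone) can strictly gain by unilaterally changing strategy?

Player 1 at (α, γ) earns 3; deviating to β yields 6 — a strict improvement.
Player 2 earns 1; deviating to δ yields 9 — a strict improvement.
Both Player 1 and Player 2 have strictly profitable deviations.

Both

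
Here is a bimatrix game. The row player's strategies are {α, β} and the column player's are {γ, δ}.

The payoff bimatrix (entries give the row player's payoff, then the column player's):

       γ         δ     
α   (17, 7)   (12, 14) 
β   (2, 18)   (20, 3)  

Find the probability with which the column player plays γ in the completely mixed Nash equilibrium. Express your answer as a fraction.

8/23

Let c be the probability that the column player plays γ. In a completely mixed equilibrium, the row player must be indifferent between α and β.
The row player's expected payoff from α is 17c + 12(1−c); from β it is 2c + 20(1−c).
Setting these equal: 5c + 12 = −18c + 20, so c = 8/23.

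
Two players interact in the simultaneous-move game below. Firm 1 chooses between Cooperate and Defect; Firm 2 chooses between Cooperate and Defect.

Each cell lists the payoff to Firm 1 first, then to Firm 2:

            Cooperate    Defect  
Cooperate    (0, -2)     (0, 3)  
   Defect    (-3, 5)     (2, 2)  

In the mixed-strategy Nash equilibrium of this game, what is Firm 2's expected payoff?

First find p, the probability Firm 1 plays Cooperate, from Firm 2's indifference between Cooperate and Defect: −2p + 5(1−p) = 3p + 2(1−p), giving p = 3/8.
Since Firm 2 is indifferent in equilibrium, Firm 2's expected payoff equals the payoff from either column against (3/8, 5/8). Using Cooperate: −2(3/8) + 5(5/8) = 19/8.

19/8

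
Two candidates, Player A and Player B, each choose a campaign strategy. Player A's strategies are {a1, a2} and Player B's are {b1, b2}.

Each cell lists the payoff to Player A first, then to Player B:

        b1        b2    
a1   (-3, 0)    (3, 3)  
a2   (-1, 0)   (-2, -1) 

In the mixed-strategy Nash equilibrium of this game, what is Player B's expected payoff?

First find x, the probability Player A plays a1, from Player B's indifference between b1 and b2: 0 = 3x − (1−x), giving x = 1/4.
Since Player B is indifferent in equilibrium, Player B's expected payoff equals the payoff from either column against (1/4, 3/4). Using b1: 0 = 0.

0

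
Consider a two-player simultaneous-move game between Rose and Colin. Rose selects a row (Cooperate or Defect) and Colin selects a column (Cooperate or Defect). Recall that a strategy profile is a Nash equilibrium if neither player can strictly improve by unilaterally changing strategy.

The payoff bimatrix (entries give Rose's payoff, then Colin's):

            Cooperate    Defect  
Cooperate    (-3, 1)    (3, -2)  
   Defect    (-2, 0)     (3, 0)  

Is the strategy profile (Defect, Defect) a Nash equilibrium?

Yes

At (Defect, Defect), Rose earns 3; switching to Cooperate would give 3, so Rose has no profitable deviation.
Colin earns 0; switching to Cooperate would give 0, so Colin has no profitable deviation.
Neither player can gain by a unilateral deviation, so this profile is a Nash equilibrium.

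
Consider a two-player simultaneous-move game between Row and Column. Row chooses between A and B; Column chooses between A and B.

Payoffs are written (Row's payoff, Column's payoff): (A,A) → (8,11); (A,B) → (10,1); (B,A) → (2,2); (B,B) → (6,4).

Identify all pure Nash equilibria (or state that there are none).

(A, A): Row gets 8 ≥ 2 from B, and Column gets 11 ≥ 1 from B — Nash equilibrium.
(A, B): Column prefers A (11 > 1) — not an equilibrium.
(B, A): Row prefers A (8 > 2); Column prefers B (4 > 2) — not an equilibrium.
(B, B): Row prefers A (10 > 6) — not an equilibrium.

(A, A)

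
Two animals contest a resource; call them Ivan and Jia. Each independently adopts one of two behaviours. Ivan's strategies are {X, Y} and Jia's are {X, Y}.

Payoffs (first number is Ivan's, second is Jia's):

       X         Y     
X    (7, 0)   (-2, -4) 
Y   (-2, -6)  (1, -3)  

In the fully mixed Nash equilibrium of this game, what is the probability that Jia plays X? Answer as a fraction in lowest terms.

1/4

Let q be the probability that Jia plays X. In a completely mixed equilibrium, Ivan must be indifferent between X and Y.
Ivan's expected payoff from X is 7q − 2(1−q); from Y it is −2q + (1−q).
Setting these equal: 9q − 2 = −3q + 1, so q = 1/4.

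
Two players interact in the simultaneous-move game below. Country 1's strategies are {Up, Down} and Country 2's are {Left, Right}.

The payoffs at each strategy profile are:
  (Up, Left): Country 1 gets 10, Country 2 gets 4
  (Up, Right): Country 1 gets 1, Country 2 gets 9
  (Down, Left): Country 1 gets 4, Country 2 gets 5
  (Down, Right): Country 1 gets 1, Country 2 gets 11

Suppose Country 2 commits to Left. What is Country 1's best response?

Against Left, Country 1 earns 10 from Up and 4 from Down.
So Up is the best response.

Up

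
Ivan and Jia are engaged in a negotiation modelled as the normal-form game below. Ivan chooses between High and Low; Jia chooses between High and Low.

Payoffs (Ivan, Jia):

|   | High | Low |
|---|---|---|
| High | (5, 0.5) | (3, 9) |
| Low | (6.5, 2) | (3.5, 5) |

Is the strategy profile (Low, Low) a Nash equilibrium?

At (Low, Low), Ivan earns 3.5; switching to High would give 3, so Ivan has no profitable deviation.
Jia earns 5; switching to High would give 2, so Jia has no profitable deviation.
Neither player can gain by a unilateral deviation, so this profile is a Nash equilibrium.

Yes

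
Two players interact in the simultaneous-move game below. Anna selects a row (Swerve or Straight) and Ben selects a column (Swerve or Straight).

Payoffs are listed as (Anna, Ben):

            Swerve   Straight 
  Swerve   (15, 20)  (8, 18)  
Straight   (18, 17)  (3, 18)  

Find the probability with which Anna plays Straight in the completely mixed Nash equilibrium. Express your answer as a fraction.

Let p be the probability that Anna plays Swerve. In a completely mixed equilibrium, Ben must be indifferent between Swerve and Straight.
Ben's expected payoff from Swerve is 20p + 17(1−p); from Straight it is 18p + 18(1−p).
Setting these equal: 3p + 17 = 18, so p = 1/3.
Therefore Anna plays Straight with probability 1 − 1/3 = 2/3.

2/3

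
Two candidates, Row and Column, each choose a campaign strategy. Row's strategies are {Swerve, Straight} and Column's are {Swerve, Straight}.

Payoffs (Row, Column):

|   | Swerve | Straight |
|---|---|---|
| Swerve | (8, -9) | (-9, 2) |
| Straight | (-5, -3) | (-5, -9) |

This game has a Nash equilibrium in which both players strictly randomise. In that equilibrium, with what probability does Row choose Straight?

11/17

Let p be the probability that Row plays Swerve. In a completely mixed equilibrium, Column must be indifferent between Swerve and Straight.
Column's expected payoff from Swerve is −9p − 3(1−p); from Straight it is 2p − 9(1−p).
Setting these equal: −6p − 3 = 11p − 9, so p = 6/17.
Therefore Row plays Straight with probability 1 − 6/17 = 11/17.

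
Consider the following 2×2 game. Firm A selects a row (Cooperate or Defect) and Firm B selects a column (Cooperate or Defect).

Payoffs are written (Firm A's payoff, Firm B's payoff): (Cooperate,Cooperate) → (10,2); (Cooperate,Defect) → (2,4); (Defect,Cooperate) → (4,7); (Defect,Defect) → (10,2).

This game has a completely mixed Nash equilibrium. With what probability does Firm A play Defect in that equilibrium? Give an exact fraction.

Let p be the probability that Firm A plays Cooperate. In a completely mixed equilibrium, Firm B must be indifferent between Cooperate and Defect.
Firm B's expected payoff from Cooperate is 2p + 7(1−p); from Defect it is 4p + 2(1−p).
Setting these equal: −5p + 7 = 2p + 2, so p = 5/7.
Therefore Firm A plays Defect with probability 1 − 5/7 = 2/7.

2/7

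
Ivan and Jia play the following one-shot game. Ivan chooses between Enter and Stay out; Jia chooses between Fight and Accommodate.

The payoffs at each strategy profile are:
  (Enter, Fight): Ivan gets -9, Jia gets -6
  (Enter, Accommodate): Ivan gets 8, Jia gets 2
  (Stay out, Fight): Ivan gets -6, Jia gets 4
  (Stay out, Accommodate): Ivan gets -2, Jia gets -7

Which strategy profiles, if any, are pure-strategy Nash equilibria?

(Enter, Fight): Ivan prefers Stay out (-6 > -9); Jia prefers Accommodate (2 > -6) — not an equilibrium.
(Enter, Accommodate): Ivan gets 8 ≥ -2 from Stay out, and Jia gets 2 ≥ -6 from Fight — Nash equilibrium.
(Stay out, Fight): Ivan gets -6 ≥ -9 from Enter, and Jia gets 4 ≥ -7 from Accommodate — Nash equilibrium.
(Stay out, Accommodate): Ivan prefers Enter (8 > -2); Jia prefers Fight (4 > -7) — not an equilibrium.

(Enter, Accommodate) and (Stay out, Fight)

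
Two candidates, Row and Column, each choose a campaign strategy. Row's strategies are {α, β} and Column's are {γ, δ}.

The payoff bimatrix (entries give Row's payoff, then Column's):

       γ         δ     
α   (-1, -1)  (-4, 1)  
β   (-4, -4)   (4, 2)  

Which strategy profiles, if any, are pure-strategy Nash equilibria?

(β, δ)

(α, γ): Column prefers δ (1 > -1) — not an equilibrium.
(α, δ): Row prefers β (4 > -4) — not an equilibrium.
(β, γ): Row prefers α (-1 > -4); Column prefers δ (2 > -4) — not an equilibrium.
(β, δ): Row gets 4 ≥ -4 from α, and Column gets 2 ≥ -4 from γ — Nash equilibrium.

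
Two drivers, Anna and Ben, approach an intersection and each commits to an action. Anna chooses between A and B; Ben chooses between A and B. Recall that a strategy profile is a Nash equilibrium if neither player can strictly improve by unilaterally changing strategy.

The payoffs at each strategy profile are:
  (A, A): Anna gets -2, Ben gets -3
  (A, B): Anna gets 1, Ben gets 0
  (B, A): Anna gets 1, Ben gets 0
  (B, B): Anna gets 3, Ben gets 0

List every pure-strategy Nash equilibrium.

(A, A): Anna prefers B (1 > -2); Ben prefers B (0 > -3) — not an equilibrium.
(A, B): Anna prefers B (3 > 1) — not an equilibrium.
(B, A): Anna gets 1 ≥ -2 from A, and Ben gets 0 ≥ 0 from B — Nash equilibrium.
(B, B): Anna gets 3 ≥ 1 from A, and Ben gets 0 ≥ 0 from A — Nash equilibrium.

(B, A) and (B, B)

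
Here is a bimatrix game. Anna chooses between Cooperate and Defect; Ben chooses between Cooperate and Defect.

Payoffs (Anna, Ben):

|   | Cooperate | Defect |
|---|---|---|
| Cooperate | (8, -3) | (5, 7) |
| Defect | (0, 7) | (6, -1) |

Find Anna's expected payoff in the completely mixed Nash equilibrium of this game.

First find y, the probability Ben plays Cooperate, from Anna's indifference between Cooperate and Defect: 8y + 5(1−y) = 6(1−y), giving y = 1/9.
Since Anna is indifferent in equilibrium, Anna's expected payoff equals the payoff from either row against (1/9, 8/9). Using Cooperate: 8(1/9) + 5(8/9) = 16/3.

16/3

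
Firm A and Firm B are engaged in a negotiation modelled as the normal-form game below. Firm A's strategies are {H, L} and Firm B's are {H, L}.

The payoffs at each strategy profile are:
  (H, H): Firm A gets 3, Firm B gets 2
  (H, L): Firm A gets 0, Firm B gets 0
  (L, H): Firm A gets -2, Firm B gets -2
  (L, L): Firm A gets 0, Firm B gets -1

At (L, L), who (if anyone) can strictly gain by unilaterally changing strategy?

Neither

Firm A at (L, L) earns 0; deviating to H yields 0 — not better.
Firm B earns -1; deviating to H yields -2 — not better.
Neither player can strictly improve; the profile is a Nash equilibrium.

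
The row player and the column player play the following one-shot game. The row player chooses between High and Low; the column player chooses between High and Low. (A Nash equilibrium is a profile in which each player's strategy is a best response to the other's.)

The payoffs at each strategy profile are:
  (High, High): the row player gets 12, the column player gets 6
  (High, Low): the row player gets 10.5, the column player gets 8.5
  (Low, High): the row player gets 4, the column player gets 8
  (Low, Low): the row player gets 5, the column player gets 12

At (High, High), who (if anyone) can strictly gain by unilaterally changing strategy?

The column player

The row player at (High, High) earns 12; deviating to Low yields 4 — not better.
The column player earns 6; deviating to Low yields 8.5 — a strict improvement.
Only the column player has a strictly profitable deviation.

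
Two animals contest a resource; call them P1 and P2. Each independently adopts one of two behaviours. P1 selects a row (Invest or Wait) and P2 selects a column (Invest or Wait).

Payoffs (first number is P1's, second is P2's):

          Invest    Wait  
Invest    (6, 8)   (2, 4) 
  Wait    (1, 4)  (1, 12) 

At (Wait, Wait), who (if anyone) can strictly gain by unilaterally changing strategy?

P1

P1 at (Wait, Wait) earns 1; deviating to Invest yields 2 — a strict improvement.
P2 earns 12; deviating to Invest yields 4 — not better.
Only P1 has a strictly profitable deviation.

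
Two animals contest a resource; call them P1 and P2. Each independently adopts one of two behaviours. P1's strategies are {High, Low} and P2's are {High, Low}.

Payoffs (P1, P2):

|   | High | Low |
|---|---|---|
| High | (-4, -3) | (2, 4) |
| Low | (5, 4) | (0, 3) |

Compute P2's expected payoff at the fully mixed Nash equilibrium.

First find p, the probability P1 plays High, from P2's indifference between High and Low: −3p + 4(1−p) = 4p + 3(1−p), giving p = 1/8.
Since P2 is indifferent in equilibrium, P2's expected payoff equals the payoff from either column against (1/8, 7/8). Using High: −3(1/8) + 4(7/8) = 25/8.

25/8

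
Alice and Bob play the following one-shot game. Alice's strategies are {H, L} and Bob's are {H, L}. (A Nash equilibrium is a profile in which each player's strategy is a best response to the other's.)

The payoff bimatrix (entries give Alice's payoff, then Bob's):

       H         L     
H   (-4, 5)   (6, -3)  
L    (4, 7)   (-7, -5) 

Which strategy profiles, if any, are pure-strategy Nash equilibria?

(L, H)

(H, H): Alice prefers L (4 > -4) — not an equilibrium.
(H, L): Bob prefers H (5 > -3) — not an equilibrium.
(L, H): Alice gets 4 ≥ -4 from H, and Bob gets 7 ≥ -5 from L — Nash equilibrium.
(L, L): Alice prefers H (6 > -7); Bob prefers H (7 > -5) — not an equilibrium.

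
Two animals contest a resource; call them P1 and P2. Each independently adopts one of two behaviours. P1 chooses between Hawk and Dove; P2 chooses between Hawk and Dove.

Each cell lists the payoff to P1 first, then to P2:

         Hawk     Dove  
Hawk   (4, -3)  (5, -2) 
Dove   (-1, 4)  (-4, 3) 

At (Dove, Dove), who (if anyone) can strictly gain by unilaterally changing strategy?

P1 at (Dove, Dove) earns -4; deviating to Hawk yields 5 — a strict improvement.
P2 earns 3; deviating to Hawk yields 4 — a strict improvement.
Both P1 and P2 have strictly profitable deviations.

Both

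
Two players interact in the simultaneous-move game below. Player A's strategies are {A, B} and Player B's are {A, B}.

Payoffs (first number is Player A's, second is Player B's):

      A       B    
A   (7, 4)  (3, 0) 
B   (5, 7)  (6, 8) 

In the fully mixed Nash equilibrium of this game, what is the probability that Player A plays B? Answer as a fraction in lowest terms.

Let r be the probability that Player A plays A. In a completely mixed equilibrium, Player B must be indifferent between A and B.
Player B's expected payoff from A is 4r + 7(1−r); from B it is 8(1−r).
Setting these equal: −3r + 7 = −8r + 8, so r = 1/5.
Therefore Player A plays B with probability 1 − 1/5 = 4/5.

4/5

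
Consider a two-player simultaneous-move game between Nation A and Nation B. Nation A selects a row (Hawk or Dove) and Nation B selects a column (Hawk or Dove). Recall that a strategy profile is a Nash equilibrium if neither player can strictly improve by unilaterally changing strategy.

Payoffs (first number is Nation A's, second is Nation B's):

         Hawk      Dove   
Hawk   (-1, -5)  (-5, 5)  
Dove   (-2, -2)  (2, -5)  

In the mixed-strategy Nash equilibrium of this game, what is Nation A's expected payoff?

First find q, the probability Nation B plays Hawk, from Nation A's indifference between Hawk and Dove: −q − 5(1−q) = −2q + 2(1−q), giving q = 7/8.
Since Nation A is indifferent in equilibrium, Nation A's expected payoff equals the payoff from either row against (7/8, 1/8). Using Hawk: −(7/8) − 5(1/8) = -3/2.

-3/2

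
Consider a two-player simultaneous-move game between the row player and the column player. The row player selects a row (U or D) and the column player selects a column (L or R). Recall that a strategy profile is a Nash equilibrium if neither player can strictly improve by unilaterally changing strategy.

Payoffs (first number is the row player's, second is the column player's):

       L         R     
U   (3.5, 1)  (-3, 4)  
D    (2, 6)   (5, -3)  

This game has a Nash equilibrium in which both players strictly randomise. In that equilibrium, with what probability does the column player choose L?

16/19

Let c be the probability that the column player plays L. In a completely mixed equilibrium, the row player must be indifferent between U and D.
The row player's expected payoff from U is 3.5c − 3(1−c); from D it is 2c + 5(1−c).
Setting these equal: 6.5c − 3 = −3c + 5, so c = 16/19.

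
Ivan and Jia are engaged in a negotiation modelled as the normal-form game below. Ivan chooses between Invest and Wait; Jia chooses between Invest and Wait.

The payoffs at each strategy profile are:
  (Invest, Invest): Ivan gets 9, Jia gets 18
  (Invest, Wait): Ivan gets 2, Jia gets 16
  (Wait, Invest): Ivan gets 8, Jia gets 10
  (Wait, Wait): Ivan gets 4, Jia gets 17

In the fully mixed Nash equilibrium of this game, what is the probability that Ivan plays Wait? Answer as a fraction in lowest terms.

Let r be the probability that Ivan plays Invest. In a completely mixed equilibrium, Jia must be indifferent between Invest and Wait.
Jia's expected payoff from Invest is 18r + 10(1−r); from Wait it is 16r + 17(1−r).
Setting these equal: 8r + 10 = −r + 17, so r = 7/9.
Therefore Ivan plays Wait with probability 1 − 7/9 = 2/9.

2/9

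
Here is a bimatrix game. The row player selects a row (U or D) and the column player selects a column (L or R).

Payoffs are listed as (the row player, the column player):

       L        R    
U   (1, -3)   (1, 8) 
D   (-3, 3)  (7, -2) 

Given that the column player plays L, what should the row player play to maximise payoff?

U

Against L, the row player earns 1 from U and -3 from D.
So U is the best response.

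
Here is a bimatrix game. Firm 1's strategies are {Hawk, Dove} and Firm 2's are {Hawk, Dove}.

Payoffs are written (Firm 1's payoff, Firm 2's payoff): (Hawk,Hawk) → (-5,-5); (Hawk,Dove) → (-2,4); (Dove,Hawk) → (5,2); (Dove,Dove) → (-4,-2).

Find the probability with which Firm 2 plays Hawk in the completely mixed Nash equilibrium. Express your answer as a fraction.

Let c be the probability that Firm 2 plays Hawk. In a completely mixed equilibrium, Firm 1 must be indifferent between Hawk and Dove.
Firm 1's expected payoff from Hawk is −5c − 2(1−c); from Dove it is 5c − 4(1−c).
Setting these equal: −3c − 2 = 9c − 4, so c = 1/6.

1/6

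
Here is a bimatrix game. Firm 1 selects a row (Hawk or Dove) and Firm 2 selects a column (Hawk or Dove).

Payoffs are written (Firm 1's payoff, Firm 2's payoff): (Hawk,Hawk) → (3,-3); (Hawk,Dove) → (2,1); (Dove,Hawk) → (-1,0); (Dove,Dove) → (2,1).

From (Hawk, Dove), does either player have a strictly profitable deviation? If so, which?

Firm 1 at (Hawk, Dove) earns 2; deviating to Dove yields 2 — not better.
Firm 2 earns 1; deviating to Hawk yields -3 — not better.
Neither player can strictly improve; the profile is a Nash equilibrium.

Neither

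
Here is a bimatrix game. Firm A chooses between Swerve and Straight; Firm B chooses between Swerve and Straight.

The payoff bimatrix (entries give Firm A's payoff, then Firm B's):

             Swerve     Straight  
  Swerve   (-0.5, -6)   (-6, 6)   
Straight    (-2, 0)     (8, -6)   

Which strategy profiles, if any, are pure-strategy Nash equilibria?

(Swerve, Swerve): Firm B prefers Straight (6 > -6) — not an equilibrium.
(Swerve, Straight): Firm A prefers Straight (8 > -6) — not an equilibrium.
(Straight, Swerve): Firm A prefers Swerve (-0.5 > -2) — not an equilibrium.
(Straight, Straight): Firm B prefers Swerve (0 > -6) — not an equilibrium.

none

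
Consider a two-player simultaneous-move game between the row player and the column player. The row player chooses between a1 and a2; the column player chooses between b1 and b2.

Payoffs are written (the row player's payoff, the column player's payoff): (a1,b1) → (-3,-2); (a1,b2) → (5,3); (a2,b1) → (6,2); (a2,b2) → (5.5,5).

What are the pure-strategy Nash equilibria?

(a2, b2)

(a1, b1): the row player prefers a2 (6 > -3); the column player prefers b2 (3 > -2) — not an equilibrium.
(a1, b2): the row player prefers a2 (5.5 > 5) — not an equilibrium.
(a2, b1): the column player prefers b2 (5 > 2) — not an equilibrium.
(a2, b2): the row player gets 5.5 ≥ 5 from a1, and the column player gets 5 ≥ 2 from b1 — Nash equilibrium.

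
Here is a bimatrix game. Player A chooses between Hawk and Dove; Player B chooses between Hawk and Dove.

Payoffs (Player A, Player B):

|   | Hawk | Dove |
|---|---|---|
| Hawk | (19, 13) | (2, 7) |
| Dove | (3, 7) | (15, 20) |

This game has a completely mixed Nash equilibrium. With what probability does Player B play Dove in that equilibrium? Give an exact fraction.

Let q be the probability that Player B plays Hawk. In a completely mixed equilibrium, Player A must be indifferent between Hawk and Dove.
Player A's expected payoff from Hawk is 19q + 2(1−q); from Dove it is 3q + 15(1−q).
Setting these equal: 17q + 2 = −12q + 15, so q = 13/29.
Therefore Player B plays Dove with probability 1 − 13/29 = 16/29.

16/29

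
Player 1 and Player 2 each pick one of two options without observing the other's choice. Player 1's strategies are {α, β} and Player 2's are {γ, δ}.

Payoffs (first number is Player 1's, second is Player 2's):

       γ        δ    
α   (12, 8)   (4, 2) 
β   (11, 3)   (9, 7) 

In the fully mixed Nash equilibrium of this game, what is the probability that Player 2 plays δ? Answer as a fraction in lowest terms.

1/6

Let q be the probability that Player 2 plays γ. In a completely mixed equilibrium, Player 1 must be indifferent between α and β.
Player 1's expected payoff from α is 12q + 4(1−q); from β it is 11q + 9(1−q).
Setting these equal: 8q + 4 = 2q + 9, so q = 5/6.
Therefore Player 2 plays δ with probability 1 − 5/6 = 1/6.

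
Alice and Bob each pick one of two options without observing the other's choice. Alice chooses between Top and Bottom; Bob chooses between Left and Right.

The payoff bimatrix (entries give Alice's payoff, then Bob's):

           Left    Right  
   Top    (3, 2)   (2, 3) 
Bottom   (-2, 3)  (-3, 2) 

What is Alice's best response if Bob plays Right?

Top

Against Right, Alice earns 2 from Top and -3 from Bottom.
So Top is the best response.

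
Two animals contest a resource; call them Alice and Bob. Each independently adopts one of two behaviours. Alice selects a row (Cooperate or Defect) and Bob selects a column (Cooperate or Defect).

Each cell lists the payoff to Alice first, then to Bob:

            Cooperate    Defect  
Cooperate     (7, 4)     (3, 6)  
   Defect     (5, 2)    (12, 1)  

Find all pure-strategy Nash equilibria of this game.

(Cooperate, Cooperate): Bob prefers Defect (6 > 4) — not an equilibrium.
(Cooperate, Defect): Alice prefers Defect (12 > 3) — not an equilibrium.
(Defect, Cooperate): Alice prefers Cooperate (7 > 5) — not an equilibrium.
(Defect, Defect): Bob prefers Cooperate (2 > 1) — not an equilibrium.

none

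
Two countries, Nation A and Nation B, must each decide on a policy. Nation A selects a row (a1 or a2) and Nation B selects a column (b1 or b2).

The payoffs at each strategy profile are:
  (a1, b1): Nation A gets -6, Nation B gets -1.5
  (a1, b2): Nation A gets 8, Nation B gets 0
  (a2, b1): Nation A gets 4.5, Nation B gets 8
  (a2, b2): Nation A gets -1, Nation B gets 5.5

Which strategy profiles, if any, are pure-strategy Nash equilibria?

(a1, b1): Nation A prefers a2 (4.5 > -6); Nation B prefers b2 (0 > -1.5) — not an equilibrium.
(a1, b2): Nation A gets 8 ≥ -1 from a2, and Nation B gets 0 ≥ -1.5 from b1 — Nash equilibrium.
(a2, b1): Nation A gets 4.5 ≥ -6 from a1, and Nation B gets 8 ≥ 5.5 from b2 — Nash equilibrium.
(a2, b2): Nation A prefers a1 (8 > -1); Nation B prefers b1 (8 > 5.5) — not an equilibrium.

(a1, b2) and (a2, b1)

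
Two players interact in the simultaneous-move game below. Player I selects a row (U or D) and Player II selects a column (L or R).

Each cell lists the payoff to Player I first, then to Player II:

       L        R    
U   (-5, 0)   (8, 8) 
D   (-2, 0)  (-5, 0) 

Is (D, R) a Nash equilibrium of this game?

At (D, R), Player I earns -5; switching to U would give 8, so Player I would deviate.
Player II earns 0; switching to L would give 0, so Player II has no profitable deviation.
Since at least one player can profitably deviate, this is not a Nash equilibrium.

No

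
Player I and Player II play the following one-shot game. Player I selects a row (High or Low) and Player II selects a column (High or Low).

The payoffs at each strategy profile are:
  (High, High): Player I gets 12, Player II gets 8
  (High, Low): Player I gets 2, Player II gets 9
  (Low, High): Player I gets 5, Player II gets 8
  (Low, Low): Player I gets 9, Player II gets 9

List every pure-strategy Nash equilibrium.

(High, High): Player II prefers Low (9 > 8) — not an equilibrium.
(High, Low): Player I prefers Low (9 > 2) — not an equilibrium.
(Low, High): Player I prefers High (12 > 5); Player II prefers Low (9 > 8) — not an equilibrium.
(Low, Low): Player I gets 9 ≥ 2 from High, and Player II gets 9 ≥ 8 from High — Nash equilibrium.

(Low, Low)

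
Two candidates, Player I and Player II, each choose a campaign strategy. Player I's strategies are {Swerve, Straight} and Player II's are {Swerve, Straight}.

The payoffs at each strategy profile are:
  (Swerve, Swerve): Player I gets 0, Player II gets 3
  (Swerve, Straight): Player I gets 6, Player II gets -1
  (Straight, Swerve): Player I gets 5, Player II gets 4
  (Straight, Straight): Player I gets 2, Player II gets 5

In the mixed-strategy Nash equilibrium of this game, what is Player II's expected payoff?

19/5

First find x, the probability Player I plays Swerve, from Player II's indifference between Swerve and Straight: 3x + 4(1−x) = −x + 5(1−x), giving x = 1/5.
Since Player II is indifferent in equilibrium, Player II's expected payoff equals the payoff from either column against (1/5, 4/5). Using Swerve: 3(1/5) + 4(4/5) = 19/5.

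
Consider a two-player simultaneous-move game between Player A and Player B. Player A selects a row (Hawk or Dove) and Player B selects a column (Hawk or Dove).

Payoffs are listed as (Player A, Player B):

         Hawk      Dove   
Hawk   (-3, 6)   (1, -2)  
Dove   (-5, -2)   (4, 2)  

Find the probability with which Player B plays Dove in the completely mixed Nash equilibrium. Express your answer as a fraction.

Let c be the probability that Player B plays Hawk. In a completely mixed equilibrium, Player A must be indifferent between Hawk and Dove.
Player A's expected payoff from Hawk is −3c + (1−c); from Dove it is −5c + 4(1−c).
Setting these equal: −4c + 1 = −9c + 4, so c = 3/5.
Therefore Player B plays Dove with probability 1 − 3/5 = 2/5.

2/5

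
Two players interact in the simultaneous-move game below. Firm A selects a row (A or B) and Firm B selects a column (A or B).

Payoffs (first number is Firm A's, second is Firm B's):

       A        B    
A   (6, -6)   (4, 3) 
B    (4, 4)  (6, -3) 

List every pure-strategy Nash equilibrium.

none

(A, A): Firm B prefers B (3 > -6) — not an equilibrium.
(A, B): Firm A prefers B (6 > 4) — not an equilibrium.
(B, A): Firm A prefers A (6 > 4) — not an equilibrium.
(B, B): Firm B prefers A (4 > -3) — not an equilibrium.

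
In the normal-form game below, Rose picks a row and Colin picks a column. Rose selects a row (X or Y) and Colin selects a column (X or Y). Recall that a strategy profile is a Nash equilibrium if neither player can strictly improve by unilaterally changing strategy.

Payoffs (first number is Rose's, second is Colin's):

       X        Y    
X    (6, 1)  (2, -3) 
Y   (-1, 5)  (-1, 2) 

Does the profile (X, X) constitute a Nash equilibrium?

At (X, X), Rose earns 6; switching to Y would give -1, so Rose has no profitable deviation.
Colin earns 1; switching to Y would give -3, so Colin has no profitable deviation.
Neither player can gain by a unilateral deviation, so this profile is a Nash equilibrium.

Yes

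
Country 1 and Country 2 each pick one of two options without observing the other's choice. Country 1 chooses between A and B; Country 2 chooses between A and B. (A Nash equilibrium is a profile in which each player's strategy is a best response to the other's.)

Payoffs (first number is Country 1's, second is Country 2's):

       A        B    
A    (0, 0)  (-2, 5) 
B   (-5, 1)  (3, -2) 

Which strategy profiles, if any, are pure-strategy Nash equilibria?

none

(A, A): Country 2 prefers B (5 > 0) — not an equilibrium.
(A, B): Country 1 prefers B (3 > -2) — not an equilibrium.
(B, A): Country 1 prefers A (0 > -5) — not an equilibrium.
(B, B): Country 2 prefers A (1 > -2) — not an equilibrium.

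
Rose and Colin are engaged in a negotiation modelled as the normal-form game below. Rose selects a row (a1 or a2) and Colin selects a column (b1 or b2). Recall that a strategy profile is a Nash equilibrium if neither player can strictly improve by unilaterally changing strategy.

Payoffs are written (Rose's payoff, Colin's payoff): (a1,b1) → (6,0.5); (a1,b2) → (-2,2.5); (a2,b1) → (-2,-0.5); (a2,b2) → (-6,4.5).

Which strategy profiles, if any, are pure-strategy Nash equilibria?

(a1, b2)

(a1, b1): Colin prefers b2 (2.5 > 0.5) — not an equilibrium.
(a1, b2): Rose gets -2 ≥ -6 from a2, and Colin gets 2.5 ≥ 0.5 from b1 — Nash equilibrium.
(a2, b1): Rose prefers a1 (6 > -2); Colin prefers b2 (4.5 > -0.5) — not an equilibrium.
(a2, b2): Rose prefers a1 (-2 > -6) — not an equilibrium.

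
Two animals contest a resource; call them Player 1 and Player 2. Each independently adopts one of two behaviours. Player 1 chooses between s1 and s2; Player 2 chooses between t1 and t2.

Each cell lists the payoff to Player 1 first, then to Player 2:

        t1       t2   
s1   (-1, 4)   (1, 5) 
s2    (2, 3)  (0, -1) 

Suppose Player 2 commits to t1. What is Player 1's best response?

s2

Against t1, Player 1 earns -1 from s1 and 2 from s2.
So s2 is the best response.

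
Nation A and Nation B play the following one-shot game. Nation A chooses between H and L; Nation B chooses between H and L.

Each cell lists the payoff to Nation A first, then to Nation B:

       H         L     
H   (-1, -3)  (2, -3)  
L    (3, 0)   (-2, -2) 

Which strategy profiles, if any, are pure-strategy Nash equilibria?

(H, L) and (L, H)

(H, H): Nation A prefers L (3 > -1) — not an equilibrium.
(H, L): Nation A gets 2 ≥ -2 from L, and Nation B gets -3 ≥ -3 from H — Nash equilibrium.
(L, H): Nation A gets 3 ≥ -1 from H, and Nation B gets 0 ≥ -2 from L — Nash equilibrium.
(L, L): Nation A prefers H (2 > -2); Nation B prefers H (0 > -2) — not an equilibrium.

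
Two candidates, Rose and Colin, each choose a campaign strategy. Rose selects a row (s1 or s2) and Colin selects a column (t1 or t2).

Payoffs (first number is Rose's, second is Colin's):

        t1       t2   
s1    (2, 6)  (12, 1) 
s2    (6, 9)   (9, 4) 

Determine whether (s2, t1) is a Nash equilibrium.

At (s2, t1), Rose earns 6; switching to s1 would give 2, so Rose has no profitable deviation.
Colin earns 9; switching to t2 would give 4, so Colin has no profitable deviation.
Neither player can gain by a unilateral deviation, so this profile is a Nash equilibrium.

Yes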